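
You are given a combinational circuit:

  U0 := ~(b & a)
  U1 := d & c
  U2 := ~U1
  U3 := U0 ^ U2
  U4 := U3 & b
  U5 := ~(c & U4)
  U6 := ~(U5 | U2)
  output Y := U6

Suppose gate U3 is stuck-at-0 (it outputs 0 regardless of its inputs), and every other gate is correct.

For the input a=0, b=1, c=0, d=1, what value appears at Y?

Propagate with U3 forced: U0=1, U1=0, U2=1, U3=0 [stuck-at-0], U4=0, U5=1, U6=0.
So Y = 0. (Same as the fault-free value — the fault is masked on this input.)

0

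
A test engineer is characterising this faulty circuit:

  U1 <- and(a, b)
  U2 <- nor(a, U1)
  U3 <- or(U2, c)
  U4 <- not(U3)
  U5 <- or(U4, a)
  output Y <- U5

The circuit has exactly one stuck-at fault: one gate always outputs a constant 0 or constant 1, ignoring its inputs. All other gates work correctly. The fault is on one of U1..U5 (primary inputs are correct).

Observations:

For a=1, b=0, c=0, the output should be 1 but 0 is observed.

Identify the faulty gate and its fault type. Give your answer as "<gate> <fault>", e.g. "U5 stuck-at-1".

U5 stuck-at-0

Fault-free values for test 1 (a=1, b=0, c=0): U1=0, U2=0, U3=0, U4=1, U5=1, giving Y=1. Observed 0.
Test 1: faults giving observed 0 are {U5 stuck-at-0}.
Only U5 stuck-at-0 is consistent with every test.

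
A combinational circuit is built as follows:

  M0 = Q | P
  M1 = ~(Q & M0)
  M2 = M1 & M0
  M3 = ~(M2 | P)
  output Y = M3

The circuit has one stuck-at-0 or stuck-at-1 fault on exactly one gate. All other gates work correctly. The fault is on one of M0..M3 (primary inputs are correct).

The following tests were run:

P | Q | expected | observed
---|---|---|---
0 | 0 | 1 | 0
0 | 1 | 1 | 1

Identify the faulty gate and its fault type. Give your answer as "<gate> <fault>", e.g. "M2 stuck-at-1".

M0 stuck-at-1

Fault-free values for test 1 (P=0, Q=0): M0=0, M1=1, M2=0, M3=1, giving Y=1. Observed 0.
Test 1: faults giving observed 0 are {M0 stuck-at-1, M2 stuck-at-1, M3 stuck-at-0}.
Test 2 (P=0, Q=1): fault-free M0=1, M1=0, M2=0, M3=1 → 1; observed 1. Eliminates M2 stuck-at-1, M3 stuck-at-0.
Only M0 stuck-at-1 is consistent with every test.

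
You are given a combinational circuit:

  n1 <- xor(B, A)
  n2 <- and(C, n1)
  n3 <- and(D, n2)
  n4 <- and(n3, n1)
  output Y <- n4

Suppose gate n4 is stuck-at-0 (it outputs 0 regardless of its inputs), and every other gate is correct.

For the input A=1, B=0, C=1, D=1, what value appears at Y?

0

Propagate with n4 forced: n1=1, n2=1, n3=1, n4=0 [stuck-at-0].
So Y = 0. (Without the fault it would be 1.)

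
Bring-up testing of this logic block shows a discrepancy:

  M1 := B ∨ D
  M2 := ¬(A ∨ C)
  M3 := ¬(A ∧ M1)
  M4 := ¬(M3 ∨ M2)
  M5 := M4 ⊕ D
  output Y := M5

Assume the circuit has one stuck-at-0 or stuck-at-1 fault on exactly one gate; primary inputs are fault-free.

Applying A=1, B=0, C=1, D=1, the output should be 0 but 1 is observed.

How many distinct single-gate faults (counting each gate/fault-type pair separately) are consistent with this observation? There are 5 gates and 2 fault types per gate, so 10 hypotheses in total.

5

Fault-free: M1=1, M2=0, M3=0, M4=1, M5=0 → 0. Observed 1.
  M1 stuck-at-0: output 1 ✓
  M1 stuck-at-1: output 0 ✗
  M2 stuck-at-0: output 0 ✗
  M2 stuck-at-1: output 1 ✓
  M3 stuck-at-0: output 0 ✗
  M3 stuck-at-1: output 1 ✓
  M4 stuck-at-0: output 1 ✓
  M4 stuck-at-1: output 0 ✗
  M5 stuck-at-0: output 0 ✗
  M5 stuck-at-1: output 1 ✓
Consistent faults: {M1 stuck-at-0, M2 stuck-at-1, M3 stuck-at-1, M4 stuck-at-0, M5 stuck-at-1} — 5 in all.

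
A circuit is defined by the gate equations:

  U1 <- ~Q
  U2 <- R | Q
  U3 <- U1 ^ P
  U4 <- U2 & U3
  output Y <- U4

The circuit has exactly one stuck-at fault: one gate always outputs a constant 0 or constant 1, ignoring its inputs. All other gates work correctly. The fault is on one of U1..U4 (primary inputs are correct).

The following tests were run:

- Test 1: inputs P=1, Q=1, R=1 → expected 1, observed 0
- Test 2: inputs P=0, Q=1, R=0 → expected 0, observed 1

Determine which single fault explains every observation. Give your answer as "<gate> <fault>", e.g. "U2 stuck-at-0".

Fault-free values for test 1 (P=1, Q=1, R=1): U1=0, U2=1, U3=1, U4=1, giving Y=1. Observed 0.
Test 1: faults giving observed 0 are {U1 stuck-at-1, U2 stuck-at-0, U3 stuck-at-0, U4 stuck-at-0}.
Test 2 (P=0, Q=1, R=0): fault-free U1=0, U2=1, U3=0, U4=0 → 0; observed 1. Eliminates U2 stuck-at-0, U3 stuck-at-0, U4 stuck-at-0.
Only U1 stuck-at-1 is consistent with every test.

U1 stuck-at-1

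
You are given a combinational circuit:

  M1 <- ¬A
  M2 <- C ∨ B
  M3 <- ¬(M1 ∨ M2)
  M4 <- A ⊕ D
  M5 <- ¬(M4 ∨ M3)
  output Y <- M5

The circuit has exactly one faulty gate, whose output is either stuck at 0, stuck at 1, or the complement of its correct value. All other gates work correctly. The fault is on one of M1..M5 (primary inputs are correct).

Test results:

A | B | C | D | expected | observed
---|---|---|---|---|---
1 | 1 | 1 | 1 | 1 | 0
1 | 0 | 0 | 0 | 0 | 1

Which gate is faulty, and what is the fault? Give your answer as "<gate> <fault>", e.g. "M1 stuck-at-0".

M5 inverted output

Fault-free values for test 1 (A=1, B=1, C=1, D=1): M1=0, M2=1, M3=0, M4=0, M5=1, giving Y=1. Observed 0.
Test 1: faults giving observed 0 are {M2 stuck-at-0, M2 inverted output, M3 stuck-at-1, M3 inverted output, M4 stuck-at-1, M4 inverted output, M5 stuck-at-0, M5 inverted output}.
Test 2 (A=1, B=0, C=0, D=0): fault-free M1=0, M2=0, M3=1, M4=1, M5=0 → 0; observed 1. Eliminates M2 stuck-at-0, M2 inverted output, M3 stuck-at-1, M3 inverted output, M4 stuck-at-1, M4 inverted output, M5 stuck-at-0.
Only M5 inverted output is consistent with every test.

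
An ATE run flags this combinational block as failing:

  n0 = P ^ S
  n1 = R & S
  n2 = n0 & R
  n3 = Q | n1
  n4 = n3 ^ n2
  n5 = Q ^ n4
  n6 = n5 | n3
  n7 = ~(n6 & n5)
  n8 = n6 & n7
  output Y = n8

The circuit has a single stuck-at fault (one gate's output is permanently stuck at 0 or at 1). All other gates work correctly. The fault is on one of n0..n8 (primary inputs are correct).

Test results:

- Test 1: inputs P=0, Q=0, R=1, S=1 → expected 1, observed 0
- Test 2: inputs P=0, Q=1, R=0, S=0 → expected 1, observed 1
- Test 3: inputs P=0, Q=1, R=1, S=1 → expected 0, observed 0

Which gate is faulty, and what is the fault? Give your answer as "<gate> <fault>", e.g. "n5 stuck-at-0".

n1 stuck-at-0

Fault-free values for test 1 (P=0, Q=0, R=1, S=1): n0=1, n1=1, n2=1, n3=1, n4=0, n5=0, n6=1, n7=1, n8=1, giving Y=1. Observed 0.
Test 1: faults giving observed 0 are {n0 stuck-at-0, n1 stuck-at-0, n2 stuck-at-0, n3 stuck-at-0, n4 stuck-at-1, n5 stuck-at-1, n6 stuck-at-0, n7 stuck-at-0, n8 stuck-at-0}.
Test 2 (P=0, Q=1, R=0, S=0): fault-free n0=0, n1=0, n2=0, n3=1, n4=1, n5=0, n6=1, n7=1, n8=1 → 1; observed 1. Eliminates n3 stuck-at-0, n5 stuck-at-1, n6 stuck-at-0, n7 stuck-at-0, n8 stuck-at-0.
Test 3 (P=0, Q=1, R=1, S=1): fault-free n0=1, n1=1, n2=1, n3=1, n4=0, n5=1, n6=1, n7=0, n8=0 → 0; observed 0. Eliminates n0 stuck-at-0, n2 stuck-at-0, n4 stuck-at-1.
Only n1 stuck-at-0 is consistent with every test.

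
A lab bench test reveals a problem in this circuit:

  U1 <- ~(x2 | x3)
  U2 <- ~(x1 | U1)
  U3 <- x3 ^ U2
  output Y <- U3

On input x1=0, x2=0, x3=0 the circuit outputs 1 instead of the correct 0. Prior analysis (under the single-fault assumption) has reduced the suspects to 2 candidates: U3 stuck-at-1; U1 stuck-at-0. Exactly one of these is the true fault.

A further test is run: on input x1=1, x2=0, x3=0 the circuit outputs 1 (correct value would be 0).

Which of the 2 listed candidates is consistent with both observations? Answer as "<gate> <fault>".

U3 stuck-at-1

Evaluate each candidate on input x1=1, x2=0, x3=0:
  U3 stuck-at-1: U1=1, U2=0, U3=1 [stuck-at-1] → 1 — matches
  U1 stuck-at-0: U1=0 [stuck-at-0], U2=0, U3=0 → 0 — eliminated
Only U3 stuck-at-1 reproduces the observed 1.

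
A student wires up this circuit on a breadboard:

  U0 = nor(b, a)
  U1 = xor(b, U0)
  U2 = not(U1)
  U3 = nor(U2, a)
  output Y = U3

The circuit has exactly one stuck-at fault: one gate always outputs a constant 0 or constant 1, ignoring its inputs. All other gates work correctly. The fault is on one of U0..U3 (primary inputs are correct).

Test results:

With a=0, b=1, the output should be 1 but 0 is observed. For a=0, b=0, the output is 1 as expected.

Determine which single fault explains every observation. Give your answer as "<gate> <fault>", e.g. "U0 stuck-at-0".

Fault-free values for test 1 (a=0, b=1): U0=0, U1=1, U2=0, U3=1, giving Y=1. Observed 0.
Test 1: faults giving observed 0 are {U0 stuck-at-1, U1 stuck-at-0, U2 stuck-at-1, U3 stuck-at-0}.
Test 2 (a=0, b=0): fault-free U0=1, U1=1, U2=0, U3=1 → 1; observed 1. Eliminates U1 stuck-at-0, U2 stuck-at-1, U3 stuck-at-0.
Only U0 stuck-at-1 is consistent with every test.

U0 stuck-at-1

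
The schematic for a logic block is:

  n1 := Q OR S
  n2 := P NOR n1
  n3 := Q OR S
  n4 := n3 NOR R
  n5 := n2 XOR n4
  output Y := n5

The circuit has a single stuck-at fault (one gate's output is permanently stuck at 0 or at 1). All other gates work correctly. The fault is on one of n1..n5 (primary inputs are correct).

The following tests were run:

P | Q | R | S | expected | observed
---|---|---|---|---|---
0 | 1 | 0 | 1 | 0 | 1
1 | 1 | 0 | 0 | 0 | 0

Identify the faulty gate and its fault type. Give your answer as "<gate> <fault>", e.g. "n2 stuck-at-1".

n1 stuck-at-0

Fault-free values for test 1 (P=0, Q=1, R=0, S=1): n1=1, n2=0, n3=1, n4=0, n5=0, giving Y=0. Observed 1.
Test 1: faults giving observed 1 are {n1 stuck-at-0, n2 stuck-at-1, n3 stuck-at-0, n4 stuck-at-1, n5 stuck-at-1}.
Test 2 (P=1, Q=1, R=0, S=0): fault-free n1=1, n2=0, n3=1, n4=0, n5=0 → 0; observed 0. Eliminates n2 stuck-at-1, n3 stuck-at-0, n4 stuck-at-1, n5 stuck-at-1.
Only n1 stuck-at-0 is consistent with every test.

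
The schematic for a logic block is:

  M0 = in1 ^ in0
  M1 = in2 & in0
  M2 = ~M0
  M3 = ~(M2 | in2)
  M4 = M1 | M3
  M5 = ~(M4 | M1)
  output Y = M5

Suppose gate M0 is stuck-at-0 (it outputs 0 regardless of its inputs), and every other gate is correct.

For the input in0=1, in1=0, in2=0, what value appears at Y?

Propagate with M0 forced: M0=0 [stuck-at-0], M1=0, M2=1, M3=0, M4=0, M5=1.
So Y = 1. (Without the fault it would be 0.)

1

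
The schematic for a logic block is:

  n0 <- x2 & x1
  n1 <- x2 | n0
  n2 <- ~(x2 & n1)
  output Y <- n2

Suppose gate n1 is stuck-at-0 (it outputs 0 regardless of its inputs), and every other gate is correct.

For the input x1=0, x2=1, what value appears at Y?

Propagate with n1 forced: n0=0, n1=0 [stuck-at-0], n2=1.
So Y = 1. (Without the fault it would be 0.)

1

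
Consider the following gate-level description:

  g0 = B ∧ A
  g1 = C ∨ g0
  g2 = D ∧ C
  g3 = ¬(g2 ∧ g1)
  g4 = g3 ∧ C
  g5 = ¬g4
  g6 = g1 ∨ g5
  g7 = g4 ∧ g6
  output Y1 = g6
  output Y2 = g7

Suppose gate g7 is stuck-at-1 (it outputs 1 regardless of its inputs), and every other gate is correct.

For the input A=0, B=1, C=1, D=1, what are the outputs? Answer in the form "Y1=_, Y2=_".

Y1=1, Y2=1

Propagate with g7 forced: g0=0, g1=1, g2=1, g3=0, g4=0, g5=1, g6=1, g7=1 [stuck-at-1].
So the outputs are Y1=1, Y2=1. (Without the fault they would be Y1=1, Y2=0.)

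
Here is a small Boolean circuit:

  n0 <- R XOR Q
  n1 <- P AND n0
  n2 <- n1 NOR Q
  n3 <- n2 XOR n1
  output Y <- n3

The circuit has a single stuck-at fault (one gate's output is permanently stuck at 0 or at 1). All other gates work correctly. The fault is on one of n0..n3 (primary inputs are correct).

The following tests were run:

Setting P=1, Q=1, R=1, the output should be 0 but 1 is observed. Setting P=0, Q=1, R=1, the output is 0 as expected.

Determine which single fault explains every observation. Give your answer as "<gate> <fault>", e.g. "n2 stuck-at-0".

Fault-free values for test 1 (P=1, Q=1, R=1): n0=0, n1=0, n2=0, n3=0, giving Y=0. Observed 1.
Test 1: faults giving observed 1 are {n0 stuck-at-1, n1 stuck-at-1, n2 stuck-at-1, n3 stuck-at-1}.
Test 2 (P=0, Q=1, R=1): fault-free n0=0, n1=0, n2=0, n3=0 → 0; observed 0. Eliminates n1 stuck-at-1, n2 stuck-at-1, n3 stuck-at-1.
Only n0 stuck-at-1 is consistent with every test.

n0 stuck-at-1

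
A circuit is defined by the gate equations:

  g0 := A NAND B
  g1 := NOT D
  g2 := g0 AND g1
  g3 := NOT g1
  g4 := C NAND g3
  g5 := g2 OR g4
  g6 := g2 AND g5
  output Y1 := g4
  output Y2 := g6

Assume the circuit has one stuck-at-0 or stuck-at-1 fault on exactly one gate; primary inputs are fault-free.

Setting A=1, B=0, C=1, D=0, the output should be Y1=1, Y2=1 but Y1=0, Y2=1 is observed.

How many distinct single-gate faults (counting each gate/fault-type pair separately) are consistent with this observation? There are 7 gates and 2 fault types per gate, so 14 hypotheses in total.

2

Fault-free: g0=1, g1=1, g2=1, g3=0, g4=1, g5=1, g6=1 → Y1=1, Y2=1. Observed Y1=0, Y2=1.
  g0 stuck-at-0: output Y1=1, Y2=0 ✗
  g0 stuck-at-1: output Y1=1, Y2=1 ✗
  g1 stuck-at-0: output Y1=0, Y2=0 ✗
  g1 stuck-at-1: output Y1=1, Y2=1 ✗
  g2 stuck-at-0: output Y1=1, Y2=0 ✗
  g2 stuck-at-1: output Y1=1, Y2=1 ✗
  g3 stuck-at-0: output Y1=1, Y2=1 ✗
  g3 stuck-at-1: output Y1=0, Y2=1 ✓
  g4 stuck-at-0: output Y1=0, Y2=1 ✓
  g4 stuck-at-1: output Y1=1, Y2=1 ✗
  g5 stuck-at-0: output Y1=1, Y2=0 ✗
  g5 stuck-at-1: output Y1=1, Y2=1 ✗
  g6 stuck-at-0: output Y1=1, Y2=0 ✗
  g6 stuck-at-1: output Y1=1, Y2=1 ✗
Consistent faults: {g3 stuck-at-1, g4 stuck-at-0} — 2 in all.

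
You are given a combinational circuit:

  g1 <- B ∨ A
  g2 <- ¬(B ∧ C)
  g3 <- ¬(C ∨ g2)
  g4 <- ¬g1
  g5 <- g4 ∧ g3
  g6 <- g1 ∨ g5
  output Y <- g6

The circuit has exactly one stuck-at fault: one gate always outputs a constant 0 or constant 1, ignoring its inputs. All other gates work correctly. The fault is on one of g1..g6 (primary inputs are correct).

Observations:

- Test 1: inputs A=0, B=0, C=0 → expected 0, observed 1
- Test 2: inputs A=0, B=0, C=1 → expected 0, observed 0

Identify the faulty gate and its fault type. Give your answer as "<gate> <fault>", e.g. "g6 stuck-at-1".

Fault-free values for test 1 (A=0, B=0, C=0): g1=0, g2=1, g3=0, g4=1, g5=0, g6=0, giving Y=0. Observed 1.
Test 1: faults giving observed 1 are {g1 stuck-at-1, g2 stuck-at-0, g3 stuck-at-1, g5 stuck-at-1, g6 stuck-at-1}.
Test 2 (A=0, B=0, C=1): fault-free g1=0, g2=1, g3=0, g4=1, g5=0, g6=0 → 0; observed 0. Eliminates g1 stuck-at-1, g3 stuck-at-1, g5 stuck-at-1, g6 stuck-at-1.
Only g2 stuck-at-0 is consistent with every test.

g2 stuck-at-0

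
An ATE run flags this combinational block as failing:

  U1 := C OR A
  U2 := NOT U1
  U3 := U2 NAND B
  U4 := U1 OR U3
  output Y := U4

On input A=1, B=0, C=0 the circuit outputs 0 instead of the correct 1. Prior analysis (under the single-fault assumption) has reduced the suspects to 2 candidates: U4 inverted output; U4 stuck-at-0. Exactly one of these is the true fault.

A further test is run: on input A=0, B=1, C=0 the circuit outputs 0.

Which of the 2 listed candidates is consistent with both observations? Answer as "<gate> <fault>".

Evaluate each candidate on input A=0, B=1, C=0:
  U4 inverted output: U1=0, U2=1, U3=0, U4=1 [inverted output] → 1 — eliminated
  U4 stuck-at-0: U1=0, U2=1, U3=0, U4=0 [stuck-at-0] → 0 — matches
Only U4 stuck-at-0 reproduces the observed 0.

U4 stuck-at-0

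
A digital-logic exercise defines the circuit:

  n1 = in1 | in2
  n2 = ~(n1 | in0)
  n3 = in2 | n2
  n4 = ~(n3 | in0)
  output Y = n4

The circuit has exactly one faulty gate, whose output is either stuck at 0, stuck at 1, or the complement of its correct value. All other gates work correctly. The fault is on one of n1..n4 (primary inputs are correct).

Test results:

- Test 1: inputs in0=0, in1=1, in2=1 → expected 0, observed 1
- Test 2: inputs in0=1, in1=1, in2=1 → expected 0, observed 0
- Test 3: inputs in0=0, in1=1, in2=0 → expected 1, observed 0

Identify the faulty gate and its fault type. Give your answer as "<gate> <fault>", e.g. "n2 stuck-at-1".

Fault-free values for test 1 (in0=0, in1=1, in2=1): n1=1, n2=0, n3=1, n4=0, giving Y=0. Observed 1.
Test 1: faults giving observed 1 are {n3 stuck-at-0, n3 inverted output, n4 stuck-at-1, n4 inverted output}.
Test 2 (in0=1, in1=1, in2=1): fault-free n1=1, n2=0, n3=1, n4=0 → 0; observed 0. Eliminates n4 stuck-at-1, n4 inverted output.
Test 3 (in0=0, in1=1, in2=0): fault-free n1=1, n2=0, n3=0, n4=1 → 1; observed 0. Eliminates n3 stuck-at-0.
Only n3 inverted output is consistent with every test.

n3 inverted output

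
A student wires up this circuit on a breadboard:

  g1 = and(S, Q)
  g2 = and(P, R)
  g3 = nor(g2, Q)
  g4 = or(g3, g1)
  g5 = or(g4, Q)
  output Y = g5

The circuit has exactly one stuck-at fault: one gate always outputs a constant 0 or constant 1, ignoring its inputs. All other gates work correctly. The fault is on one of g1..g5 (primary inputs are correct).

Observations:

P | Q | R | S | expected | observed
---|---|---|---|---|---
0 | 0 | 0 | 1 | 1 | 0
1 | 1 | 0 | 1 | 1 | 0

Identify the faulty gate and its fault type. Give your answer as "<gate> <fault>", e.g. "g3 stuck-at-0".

Fault-free values for test 1 (P=0, Q=0, R=0, S=1): g1=0, g2=0, g3=1, g4=1, g5=1, giving Y=1. Observed 0.
Test 1: faults giving observed 0 are {g2 stuck-at-1, g3 stuck-at-0, g4 stuck-at-0, g5 stuck-at-0}.
Test 2 (P=1, Q=1, R=0, S=1): fault-free g1=1, g2=0, g3=0, g4=1, g5=1 → 1; observed 0. Eliminates g2 stuck-at-1, g3 stuck-at-0, g4 stuck-at-0.
Only g5 stuck-at-0 is consistent with every test.

g5 stuck-at-0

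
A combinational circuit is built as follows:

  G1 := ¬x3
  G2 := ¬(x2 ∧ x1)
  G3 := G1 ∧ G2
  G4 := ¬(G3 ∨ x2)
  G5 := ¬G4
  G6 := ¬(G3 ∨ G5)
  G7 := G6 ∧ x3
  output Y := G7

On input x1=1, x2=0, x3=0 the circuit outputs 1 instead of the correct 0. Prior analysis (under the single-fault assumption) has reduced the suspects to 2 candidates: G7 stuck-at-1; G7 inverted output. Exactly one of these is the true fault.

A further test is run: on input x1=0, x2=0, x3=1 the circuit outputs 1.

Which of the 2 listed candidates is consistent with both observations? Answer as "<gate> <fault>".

Evaluate each candidate on input x1=0, x2=0, x3=1:
  G7 stuck-at-1: G1=0, G2=1, G3=0, G4=1, G5=0, G6=1, G7=1 [stuck-at-1] → 1 — matches
  G7 inverted output: G1=0, G2=1, G3=0, G4=1, G5=0, G6=1, G7=0 [inverted output] → 0 — eliminated
Only G7 stuck-at-1 reproduces the observed 1.

G7 stuck-at-1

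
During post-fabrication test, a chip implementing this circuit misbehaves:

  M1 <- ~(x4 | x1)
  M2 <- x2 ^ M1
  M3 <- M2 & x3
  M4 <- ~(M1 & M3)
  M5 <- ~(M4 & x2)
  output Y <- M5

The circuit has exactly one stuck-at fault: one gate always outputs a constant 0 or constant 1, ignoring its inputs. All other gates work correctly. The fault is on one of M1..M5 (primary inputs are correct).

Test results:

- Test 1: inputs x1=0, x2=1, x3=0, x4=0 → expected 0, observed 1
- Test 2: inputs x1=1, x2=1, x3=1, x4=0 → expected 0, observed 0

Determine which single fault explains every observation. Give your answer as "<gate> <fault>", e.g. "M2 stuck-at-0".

M3 stuck-at-1

Fault-free values for test 1 (x1=0, x2=1, x3=0, x4=0): M1=1, M2=0, M3=0, M4=1, M5=0, giving Y=0. Observed 1.
Test 1: faults giving observed 1 are {M3 stuck-at-1, M4 stuck-at-0, M5 stuck-at-1}.
Test 2 (x1=1, x2=1, x3=1, x4=0): fault-free M1=0, M2=1, M3=1, M4=1, M5=0 → 0; observed 0. Eliminates M4 stuck-at-0, M5 stuck-at-1.
Only M3 stuck-at-1 is consistent with every test.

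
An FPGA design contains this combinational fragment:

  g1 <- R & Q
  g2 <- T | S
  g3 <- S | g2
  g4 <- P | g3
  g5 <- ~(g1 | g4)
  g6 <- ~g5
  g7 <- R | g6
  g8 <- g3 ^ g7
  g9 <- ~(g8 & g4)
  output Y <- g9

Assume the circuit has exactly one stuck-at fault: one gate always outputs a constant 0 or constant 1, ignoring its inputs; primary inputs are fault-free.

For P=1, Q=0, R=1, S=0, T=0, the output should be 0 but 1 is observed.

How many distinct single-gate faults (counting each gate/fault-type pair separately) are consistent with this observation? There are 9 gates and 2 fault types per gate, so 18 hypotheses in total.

Fault-free: g1=0, g2=0, g3=0, g4=1, g5=0, g6=1, g7=1, g8=1, g9=0 → 0. Observed 1.
  g1: none of the 2 fault types match ✗
  g2: stuck-at-1 ✓; others ✗
  g3: stuck-at-1 ✓; others ✗
  g4: stuck-at-0 ✓; others ✗
  g5: none of the 2 fault types match ✗
  g6: none of the 2 fault types match ✗
  g7: stuck-at-0 ✓; others ✗
  g8: stuck-at-0 ✓; others ✗
  g9: stuck-at-1 ✓; others ✗
Consistent faults: {g2 stuck-at-1, g3 stuck-at-1, g4 stuck-at-0, g7 stuck-at-0, g8 stuck-at-0, g9 stuck-at-1} — 6 in all.

6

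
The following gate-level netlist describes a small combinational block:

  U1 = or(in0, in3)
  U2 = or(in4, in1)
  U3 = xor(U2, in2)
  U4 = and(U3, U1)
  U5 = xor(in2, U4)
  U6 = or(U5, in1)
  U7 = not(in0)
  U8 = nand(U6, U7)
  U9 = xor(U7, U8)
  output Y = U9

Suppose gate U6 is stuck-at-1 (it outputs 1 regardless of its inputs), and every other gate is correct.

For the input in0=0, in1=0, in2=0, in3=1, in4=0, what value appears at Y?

1

Propagate with U6 forced: U1=1, U2=0, U3=0, U4=0, U5=0, U6=1 [stuck-at-1], U7=1, U8=0, U9=1.
So Y = 1. (Without the fault it would be 0.)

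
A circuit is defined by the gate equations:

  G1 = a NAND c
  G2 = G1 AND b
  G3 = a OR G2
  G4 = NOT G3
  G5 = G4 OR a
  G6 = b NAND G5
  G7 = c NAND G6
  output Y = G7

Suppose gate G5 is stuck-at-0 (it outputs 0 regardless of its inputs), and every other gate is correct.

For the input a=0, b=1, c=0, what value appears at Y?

1

Propagate with G5 forced: G1=1, G2=1, G3=1, G4=0, G5=0 [stuck-at-0], G6=1, G7=1.
So Y = 1. (Same as the fault-free value — the fault is masked on this input.)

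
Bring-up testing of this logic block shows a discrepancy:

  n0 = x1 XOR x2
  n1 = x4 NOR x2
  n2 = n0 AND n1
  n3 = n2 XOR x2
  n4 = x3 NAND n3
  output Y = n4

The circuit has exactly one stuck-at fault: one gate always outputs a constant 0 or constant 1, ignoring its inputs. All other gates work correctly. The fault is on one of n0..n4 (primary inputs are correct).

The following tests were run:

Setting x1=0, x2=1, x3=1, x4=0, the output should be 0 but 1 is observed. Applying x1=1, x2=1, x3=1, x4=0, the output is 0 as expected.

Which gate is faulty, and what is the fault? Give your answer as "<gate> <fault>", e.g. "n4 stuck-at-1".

n1 stuck-at-1

Fault-free values for test 1 (x1=0, x2=1, x3=1, x4=0): n0=1, n1=0, n2=0, n3=1, n4=0, giving Y=0. Observed 1.
Test 1: faults giving observed 1 are {n1 stuck-at-1, n2 stuck-at-1, n3 stuck-at-0, n4 stuck-at-1}.
Test 2 (x1=1, x2=1, x3=1, x4=0): fault-free n0=0, n1=0, n2=0, n3=1, n4=0 → 0; observed 0. Eliminates n2 stuck-at-1, n3 stuck-at-0, n4 stuck-at-1.
Only n1 stuck-at-1 is consistent with every test.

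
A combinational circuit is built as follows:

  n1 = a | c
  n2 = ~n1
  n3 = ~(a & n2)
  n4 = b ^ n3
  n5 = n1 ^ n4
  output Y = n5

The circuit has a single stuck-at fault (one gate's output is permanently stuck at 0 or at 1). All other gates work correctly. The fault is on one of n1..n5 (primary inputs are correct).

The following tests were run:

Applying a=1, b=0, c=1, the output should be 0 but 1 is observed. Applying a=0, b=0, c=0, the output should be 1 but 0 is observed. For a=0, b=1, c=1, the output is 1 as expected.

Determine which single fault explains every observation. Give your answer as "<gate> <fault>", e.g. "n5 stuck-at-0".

Fault-free values for test 1 (a=1, b=0, c=1): n1=1, n2=0, n3=1, n4=1, n5=0, giving Y=0. Observed 1.
Test 1: faults giving observed 1 are {n2 stuck-at-1, n3 stuck-at-0, n4 stuck-at-0, n5 stuck-at-1}.
Test 2 (a=0, b=0, c=0): fault-free n1=0, n2=1, n3=1, n4=1, n5=1 → 1; observed 0. Eliminates n2 stuck-at-1, n5 stuck-at-1.
Test 3 (a=0, b=1, c=1): fault-free n1=1, n2=0, n3=1, n4=0, n5=1 → 1; observed 1. Eliminates n3 stuck-at-0.
Only n4 stuck-at-0 is consistent with every test.

n4 stuck-at-0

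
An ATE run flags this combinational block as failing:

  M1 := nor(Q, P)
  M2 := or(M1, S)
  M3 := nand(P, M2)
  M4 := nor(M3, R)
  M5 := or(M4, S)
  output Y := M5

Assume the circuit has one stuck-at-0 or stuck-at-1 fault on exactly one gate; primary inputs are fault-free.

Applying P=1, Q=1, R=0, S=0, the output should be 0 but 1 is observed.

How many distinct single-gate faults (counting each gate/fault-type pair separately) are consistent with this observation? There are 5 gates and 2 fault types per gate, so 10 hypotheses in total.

5

Fault-free: M1=0, M2=0, M3=1, M4=0, M5=0 → 0. Observed 1.
  M1 stuck-at-0: output 0 ✗
  M1 stuck-at-1: output 1 ✓
  M2 stuck-at-0: output 0 ✗
  M2 stuck-at-1: output 1 ✓
  M3 stuck-at-0: output 1 ✓
  M3 stuck-at-1: output 0 ✗
  M4 stuck-at-0: output 0 ✗
  M4 stuck-at-1: output 1 ✓
  M5 stuck-at-0: output 0 ✗
  M5 stuck-at-1: output 1 ✓
Consistent faults: {M1 stuck-at-1, M2 stuck-at-1, M3 stuck-at-0, M4 stuck-at-1, M5 stuck-at-1} — 5 in all.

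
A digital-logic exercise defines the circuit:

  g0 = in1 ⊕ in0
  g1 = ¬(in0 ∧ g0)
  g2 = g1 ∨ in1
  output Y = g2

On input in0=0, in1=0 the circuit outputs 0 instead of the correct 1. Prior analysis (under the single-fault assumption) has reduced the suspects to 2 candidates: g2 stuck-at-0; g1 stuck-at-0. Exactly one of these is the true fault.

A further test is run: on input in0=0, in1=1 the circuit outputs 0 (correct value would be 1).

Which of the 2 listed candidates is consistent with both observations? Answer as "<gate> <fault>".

g2 stuck-at-0

Evaluate each candidate on input in0=0, in1=1:
  g2 stuck-at-0: g0=1, g1=1, g2=0 [stuck-at-0] → 0 — matches
  g1 stuck-at-0: g0=1, g1=0 [stuck-at-0], g2=1 → 1 — eliminated
Only g2 stuck-at-0 reproduces the observed 0.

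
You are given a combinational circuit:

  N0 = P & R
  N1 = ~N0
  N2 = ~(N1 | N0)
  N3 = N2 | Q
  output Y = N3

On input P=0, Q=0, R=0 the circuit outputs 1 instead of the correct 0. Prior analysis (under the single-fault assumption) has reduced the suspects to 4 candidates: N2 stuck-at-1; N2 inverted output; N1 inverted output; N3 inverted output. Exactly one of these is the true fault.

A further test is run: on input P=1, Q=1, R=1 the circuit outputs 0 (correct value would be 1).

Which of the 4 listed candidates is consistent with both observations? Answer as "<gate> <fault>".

N3 inverted output

Evaluate each candidate on input P=1, Q=1, R=1:
  N2 stuck-at-1: N0=1, N1=0, N2=1 [stuck-at-1], N3=1 → 1 — eliminated
  N2 inverted output: N0=1, N1=0, N2=1 [inverted output], N3=1 → 1 — eliminated
  N1 inverted output: N0=1, N1=1 [inverted output], N2=0, N3=1 → 1 — eliminated
  N3 inverted output: N0=1, N1=0, N2=0, N3=0 [inverted output] → 0 — matches
Only N3 inverted output reproduces the observed 0.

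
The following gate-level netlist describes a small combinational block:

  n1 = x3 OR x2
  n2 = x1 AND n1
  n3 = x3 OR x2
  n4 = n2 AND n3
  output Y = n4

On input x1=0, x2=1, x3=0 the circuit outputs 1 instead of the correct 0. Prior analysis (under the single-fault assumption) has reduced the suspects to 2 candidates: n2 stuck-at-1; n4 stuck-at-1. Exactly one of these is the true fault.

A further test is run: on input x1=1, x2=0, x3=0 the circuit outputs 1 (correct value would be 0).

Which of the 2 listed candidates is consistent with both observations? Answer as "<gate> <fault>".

n4 stuck-at-1

Evaluate each candidate on input x1=1, x2=0, x3=0:
  n2 stuck-at-1: n1=0, n2=1 [stuck-at-1], n3=0, n4=0 → 0 — eliminated
  n4 stuck-at-1: n1=0, n2=0, n3=0, n4=1 [stuck-at-1] → 1 — matches
Only n4 stuck-at-1 reproduces the observed 1.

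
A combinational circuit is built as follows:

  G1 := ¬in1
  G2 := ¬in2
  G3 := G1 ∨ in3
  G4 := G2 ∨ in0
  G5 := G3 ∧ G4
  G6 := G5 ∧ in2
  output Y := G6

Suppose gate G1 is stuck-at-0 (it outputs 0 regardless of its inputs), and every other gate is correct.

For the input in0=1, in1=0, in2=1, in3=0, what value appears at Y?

0

Propagate with G1 forced: G1=0 [stuck-at-0], G2=0, G3=0, G4=1, G5=0, G6=0.
So Y = 0. (Without the fault it would be 1.)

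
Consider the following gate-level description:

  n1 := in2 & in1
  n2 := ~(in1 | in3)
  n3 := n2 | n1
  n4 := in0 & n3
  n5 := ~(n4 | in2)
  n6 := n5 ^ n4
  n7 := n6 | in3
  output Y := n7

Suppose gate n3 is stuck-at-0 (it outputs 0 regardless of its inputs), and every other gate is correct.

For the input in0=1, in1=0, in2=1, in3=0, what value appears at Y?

Propagate with n3 forced: n1=0, n2=1, n3=0 [stuck-at-0], n4=0, n5=0, n6=0, n7=0.
So Y = 0. (Without the fault it would be 1.)

0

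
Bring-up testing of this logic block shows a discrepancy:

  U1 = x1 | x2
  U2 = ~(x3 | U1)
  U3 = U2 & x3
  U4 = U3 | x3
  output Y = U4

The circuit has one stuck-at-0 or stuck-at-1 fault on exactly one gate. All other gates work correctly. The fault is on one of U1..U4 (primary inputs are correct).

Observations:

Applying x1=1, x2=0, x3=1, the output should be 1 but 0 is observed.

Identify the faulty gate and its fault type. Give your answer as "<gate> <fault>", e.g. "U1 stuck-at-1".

Fault-free values for test 1 (x1=1, x2=0, x3=1): U1=1, U2=0, U3=0, U4=1, giving Y=1. Observed 0.
Test 1: faults giving observed 0 are {U4 stuck-at-0}.
Only U4 stuck-at-0 is consistent with every test.

U4 stuck-at-0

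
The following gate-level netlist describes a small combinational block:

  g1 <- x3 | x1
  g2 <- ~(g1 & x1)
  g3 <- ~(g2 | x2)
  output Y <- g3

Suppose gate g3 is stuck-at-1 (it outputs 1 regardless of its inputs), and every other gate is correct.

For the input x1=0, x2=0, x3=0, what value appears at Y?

1

Propagate with g3 forced: g1=0, g2=1, g3=1 [stuck-at-1].
So Y = 1. (Without the fault it would be 0.)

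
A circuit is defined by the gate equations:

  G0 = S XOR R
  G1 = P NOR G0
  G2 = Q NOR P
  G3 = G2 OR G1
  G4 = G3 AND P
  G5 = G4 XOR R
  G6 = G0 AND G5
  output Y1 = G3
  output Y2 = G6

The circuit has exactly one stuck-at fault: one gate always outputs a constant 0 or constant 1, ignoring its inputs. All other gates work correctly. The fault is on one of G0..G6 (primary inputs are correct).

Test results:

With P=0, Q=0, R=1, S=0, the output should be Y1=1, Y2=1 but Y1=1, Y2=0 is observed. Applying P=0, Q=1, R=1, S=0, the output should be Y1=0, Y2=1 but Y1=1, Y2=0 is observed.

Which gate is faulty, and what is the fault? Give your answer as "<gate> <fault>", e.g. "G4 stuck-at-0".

Fault-free values for test 1 (P=0, Q=0, R=1, S=0): G0=1, G1=0, G2=1, G3=1, G4=0, G5=1, G6=1, giving Y1=1, Y2=1. Observed Y1=1, Y2=0.
Test 1: faults giving observed Y1=1, Y2=0 are {G0 stuck-at-0, G4 stuck-at-1, G5 stuck-at-0, G6 stuck-at-0}.
Test 2 (P=0, Q=1, R=1, S=0): fault-free G0=1, G1=0, G2=0, G3=0, G4=0, G5=1, G6=1 → Y1=0, Y2=1; observed Y1=1, Y2=0. Eliminates G4 stuck-at-1, G5 stuck-at-0, G6 stuck-at-0.
Only G0 stuck-at-0 is consistent with every test.

G0 stuck-at-0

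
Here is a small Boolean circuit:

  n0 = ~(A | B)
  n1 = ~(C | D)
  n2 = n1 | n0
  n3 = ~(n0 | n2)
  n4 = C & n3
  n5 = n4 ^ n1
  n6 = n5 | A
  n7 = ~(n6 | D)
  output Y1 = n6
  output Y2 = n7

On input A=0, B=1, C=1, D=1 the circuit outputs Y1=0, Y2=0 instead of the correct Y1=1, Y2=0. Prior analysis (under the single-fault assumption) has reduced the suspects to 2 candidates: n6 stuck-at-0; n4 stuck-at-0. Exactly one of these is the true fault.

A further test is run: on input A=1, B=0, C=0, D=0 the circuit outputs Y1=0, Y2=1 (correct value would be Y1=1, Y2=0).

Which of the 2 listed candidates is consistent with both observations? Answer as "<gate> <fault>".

n6 stuck-at-0

Evaluate each candidate on input A=1, B=0, C=0, D=0:
  n6 stuck-at-0: n0=0, n1=1, n2=1, n3=0, n4=0, n5=1, n6=0 [stuck-at-0], n7=1 → Y1=0, Y2=1 — matches
  n4 stuck-at-0: n0=0, n1=1, n2=1, n3=0, n4=0 [stuck-at-0], n5=1, n6=1, n7=0 → Y1=1, Y2=0 — eliminated
Only n6 stuck-at-0 reproduces the observed Y1=0, Y2=1.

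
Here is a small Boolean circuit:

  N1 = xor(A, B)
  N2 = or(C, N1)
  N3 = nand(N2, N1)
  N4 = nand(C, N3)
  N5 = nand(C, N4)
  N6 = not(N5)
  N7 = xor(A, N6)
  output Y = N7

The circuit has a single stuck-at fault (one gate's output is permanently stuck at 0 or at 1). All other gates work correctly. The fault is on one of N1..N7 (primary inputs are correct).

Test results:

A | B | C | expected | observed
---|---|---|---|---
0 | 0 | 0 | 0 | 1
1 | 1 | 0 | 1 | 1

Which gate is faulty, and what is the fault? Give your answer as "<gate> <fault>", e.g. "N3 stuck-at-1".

N7 stuck-at-1

Fault-free values for test 1 (A=0, B=0, C=0): N1=0, N2=0, N3=1, N4=1, N5=1, N6=0, N7=0, giving Y=0. Observed 1.
Test 1: faults giving observed 1 are {N5 stuck-at-0, N6 stuck-at-1, N7 stuck-at-1}.
Test 2 (A=1, B=1, C=0): fault-free N1=0, N2=0, N3=1, N4=1, N5=1, N6=0, N7=1 → 1; observed 1. Eliminates N5 stuck-at-0, N6 stuck-at-1.
Only N7 stuck-at-1 is consistent with every test.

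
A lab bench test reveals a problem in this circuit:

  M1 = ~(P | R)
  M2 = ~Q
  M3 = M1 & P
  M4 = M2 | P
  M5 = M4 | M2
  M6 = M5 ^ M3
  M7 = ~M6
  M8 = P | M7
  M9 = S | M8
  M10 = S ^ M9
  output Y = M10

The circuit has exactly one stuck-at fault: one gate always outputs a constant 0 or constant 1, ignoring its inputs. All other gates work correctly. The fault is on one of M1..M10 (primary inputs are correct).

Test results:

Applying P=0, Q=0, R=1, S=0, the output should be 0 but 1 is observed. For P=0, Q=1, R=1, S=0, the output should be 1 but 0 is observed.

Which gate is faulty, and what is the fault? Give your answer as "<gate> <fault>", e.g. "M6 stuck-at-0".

Fault-free values for test 1 (P=0, Q=0, R=1, S=0): M1=0, M2=1, M3=0, M4=1, M5=1, M6=1, M7=0, M8=0, M9=0, M10=0, giving Y=0. Observed 1.
Test 1: faults giving observed 1 are {M2 stuck-at-0, M3 stuck-at-1, M5 stuck-at-0, M6 stuck-at-0, M7 stuck-at-1, M8 stuck-at-1, M9 stuck-at-1, M10 stuck-at-1}.
Test 2 (P=0, Q=1, R=1, S=0): fault-free M1=0, M2=0, M3=0, M4=0, M5=0, M6=0, M7=1, M8=1, M9=1, M10=1 → 1; observed 0. Eliminates M2 stuck-at-0, M5 stuck-at-0, M6 stuck-at-0, M7 stuck-at-1, M8 stuck-at-1, M9 stuck-at-1, M10 stuck-at-1.
Only M3 stuck-at-1 is consistent with every test.

M3 stuck-at-1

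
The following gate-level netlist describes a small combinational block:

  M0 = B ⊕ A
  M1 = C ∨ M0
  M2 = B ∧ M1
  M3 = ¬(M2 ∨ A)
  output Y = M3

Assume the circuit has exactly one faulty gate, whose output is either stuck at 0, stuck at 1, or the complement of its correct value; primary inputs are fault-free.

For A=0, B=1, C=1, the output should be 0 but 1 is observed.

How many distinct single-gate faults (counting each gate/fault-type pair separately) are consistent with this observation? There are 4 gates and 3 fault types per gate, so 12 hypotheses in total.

6

Fault-free: M0=1, M1=1, M2=1, M3=0 → 0. Observed 1.
  M0 stuck-at-0: output 0 ✗
  M0 stuck-at-1: output 0 ✗
  M0 inverted output: output 0 ✗
  M1 stuck-at-0: output 1 ✓
  M1 stuck-at-1: output 0 ✗
  M1 inverted output: output 1 ✓
  M2 stuck-at-0: output 1 ✓
  M2 stuck-at-1: output 0 ✗
  M2 inverted output: output 1 ✓
  M3 stuck-at-0: output 0 ✗
  M3 stuck-at-1: output 1 ✓
  M3 inverted output: output 1 ✓
Consistent faults: {M1 stuck-at-0, M1 inverted output, M2 stuck-at-0, M2 inverted output, M3 stuck-at-1, M3 inverted output} — 6 in all.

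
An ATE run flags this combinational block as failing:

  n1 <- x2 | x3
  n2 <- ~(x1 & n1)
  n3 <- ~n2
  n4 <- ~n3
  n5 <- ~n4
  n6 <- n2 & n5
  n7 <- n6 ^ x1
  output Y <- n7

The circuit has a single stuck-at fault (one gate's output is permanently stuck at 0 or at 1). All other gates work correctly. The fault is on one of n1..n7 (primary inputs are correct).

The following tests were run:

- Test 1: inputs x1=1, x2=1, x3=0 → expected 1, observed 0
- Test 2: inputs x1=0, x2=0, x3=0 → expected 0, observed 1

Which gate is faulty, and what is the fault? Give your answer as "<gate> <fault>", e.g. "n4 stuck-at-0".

n6 stuck-at-1

Fault-free values for test 1 (x1=1, x2=1, x3=0): n1=1, n2=0, n3=1, n4=0, n5=1, n6=0, n7=1, giving Y=1. Observed 0.
Test 1: faults giving observed 0 are {n6 stuck-at-1, n7 stuck-at-0}.
Test 2 (x1=0, x2=0, x3=0): fault-free n1=0, n2=1, n3=0, n4=1, n5=0, n6=0, n7=0 → 0; observed 1. Eliminates n7 stuck-at-0.
Only n6 stuck-at-1 is consistent with every test.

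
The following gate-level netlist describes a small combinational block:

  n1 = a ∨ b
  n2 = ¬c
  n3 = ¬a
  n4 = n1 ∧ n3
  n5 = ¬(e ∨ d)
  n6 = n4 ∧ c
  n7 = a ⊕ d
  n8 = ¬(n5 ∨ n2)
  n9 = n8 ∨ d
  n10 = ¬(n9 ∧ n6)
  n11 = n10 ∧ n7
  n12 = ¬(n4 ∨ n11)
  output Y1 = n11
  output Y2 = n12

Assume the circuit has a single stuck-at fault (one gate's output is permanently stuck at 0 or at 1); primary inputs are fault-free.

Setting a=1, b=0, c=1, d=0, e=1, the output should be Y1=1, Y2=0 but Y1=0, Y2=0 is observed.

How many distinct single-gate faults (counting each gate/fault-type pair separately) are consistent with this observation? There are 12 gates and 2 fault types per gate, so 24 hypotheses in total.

Fault-free: n1=1, n2=0, n3=0, n4=0, n5=0, n6=0, n7=1, n8=1, n9=1, n10=1, n11=1, n12=0 → Y1=1, Y2=0. Observed Y1=0, Y2=0.
  n1: none of the 2 fault types match ✗
  n2: none of the 2 fault types match ✗
  n3: stuck-at-1 ✓; others ✗
  n4: stuck-at-1 ✓; others ✗
  n5: none of the 2 fault types match ✗
  n6: none of the 2 fault types match ✗
  n7: none of the 2 fault types match ✗
  n8: none of the 2 fault types match ✗
  n9: none of the 2 fault types match ✗
  n10: none of the 2 fault types match ✗
  n11: none of the 2 fault types match ✗
  n12: none of the 2 fault types match ✗
Consistent faults: {n3 stuck-at-1, n4 stuck-at-1} — 2 in all.

2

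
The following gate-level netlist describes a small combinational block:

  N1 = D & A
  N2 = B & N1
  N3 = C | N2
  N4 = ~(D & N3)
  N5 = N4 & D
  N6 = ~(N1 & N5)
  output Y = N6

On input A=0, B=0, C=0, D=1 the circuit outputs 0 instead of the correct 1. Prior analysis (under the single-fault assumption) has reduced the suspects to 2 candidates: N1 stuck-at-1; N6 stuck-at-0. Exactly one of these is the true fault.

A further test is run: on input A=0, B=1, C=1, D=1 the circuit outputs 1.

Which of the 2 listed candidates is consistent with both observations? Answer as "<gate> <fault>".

N1 stuck-at-1

Evaluate each candidate on input A=0, B=1, C=1, D=1:
  N1 stuck-at-1: N1=1 [stuck-at-1], N2=1, N3=1, N4=0, N5=0, N6=1 → 1 — matches
  N6 stuck-at-0: N1=0, N2=0, N3=1, N4=0, N5=0, N6=0 [stuck-at-0] → 0 — eliminated
Only N1 stuck-at-1 reproduces the observed 1.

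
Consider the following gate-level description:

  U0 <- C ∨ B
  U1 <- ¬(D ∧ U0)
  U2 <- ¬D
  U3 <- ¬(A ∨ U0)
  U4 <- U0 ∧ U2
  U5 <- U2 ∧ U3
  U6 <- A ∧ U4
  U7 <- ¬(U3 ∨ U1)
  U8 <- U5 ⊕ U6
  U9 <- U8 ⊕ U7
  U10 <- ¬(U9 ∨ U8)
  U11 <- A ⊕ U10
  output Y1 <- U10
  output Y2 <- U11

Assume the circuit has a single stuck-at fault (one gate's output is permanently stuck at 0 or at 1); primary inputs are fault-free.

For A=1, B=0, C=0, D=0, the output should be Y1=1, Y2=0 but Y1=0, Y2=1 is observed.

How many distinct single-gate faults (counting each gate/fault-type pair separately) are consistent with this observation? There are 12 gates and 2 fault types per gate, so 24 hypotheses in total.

Fault-free: U0=0, U1=1, U2=1, U3=0, U4=0, U5=0, U6=0, U7=0, U8=0, U9=0, U10=1, U11=0 → Y1=1, Y2=0. Observed Y1=0, Y2=1.
  U0: stuck-at-1 ✓; others ✗
  U1: stuck-at-0 ✓; others ✗
  U2: none of the 2 fault types match ✗
  U3: stuck-at-1 ✓; others ✗
  U4: stuck-at-1 ✓; others ✗
  U5: stuck-at-1 ✓; others ✗
  U6: stuck-at-1 ✓; others ✗
  U7: stuck-at-1 ✓; others ✗
  U8: stuck-at-1 ✓; others ✗
  U9: stuck-at-1 ✓; others ✗
  U10: stuck-at-0 ✓; others ✗
  U11: none of the 2 fault types match ✗
Consistent faults: {U0 stuck-at-1, U1 stuck-at-0, U3 stuck-at-1, U4 stuck-at-1, U5 stuck-at-1, U6 stuck-at-1, U7 stuck-at-1, U8 stuck-at-1, U9 stuck-at-1, U10 stuck-at-0} — 10 in all.

10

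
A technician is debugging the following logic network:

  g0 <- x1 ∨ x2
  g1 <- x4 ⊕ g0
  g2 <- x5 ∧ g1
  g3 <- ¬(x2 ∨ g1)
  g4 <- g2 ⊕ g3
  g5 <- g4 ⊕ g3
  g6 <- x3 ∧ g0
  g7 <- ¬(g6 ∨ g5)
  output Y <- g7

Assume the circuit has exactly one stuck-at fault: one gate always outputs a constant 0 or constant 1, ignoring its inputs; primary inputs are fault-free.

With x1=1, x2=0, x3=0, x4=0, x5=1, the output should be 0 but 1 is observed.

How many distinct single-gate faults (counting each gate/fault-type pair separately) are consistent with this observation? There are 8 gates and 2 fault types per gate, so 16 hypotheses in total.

Fault-free: g0=1, g1=1, g2=1, g3=0, g4=1, g5=1, g6=0, g7=0 → 0. Observed 1.
  g0: stuck-at-0 ✓; others ✗
  g1: stuck-at-0 ✓; others ✗
  g2: stuck-at-0 ✓; others ✗
  g3: none of the 2 fault types match ✗
  g4: stuck-at-0 ✓; others ✗
  g5: stuck-at-0 ✓; others ✗
  g6: none of the 2 fault types match ✗
  g7: stuck-at-1 ✓; others ✗
Consistent faults: {g0 stuck-at-0, g1 stuck-at-0, g2 stuck-at-0, g4 stuck-at-0, g5 stuck-at-0, g7 stuck-at-1} — 6 in all.

6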